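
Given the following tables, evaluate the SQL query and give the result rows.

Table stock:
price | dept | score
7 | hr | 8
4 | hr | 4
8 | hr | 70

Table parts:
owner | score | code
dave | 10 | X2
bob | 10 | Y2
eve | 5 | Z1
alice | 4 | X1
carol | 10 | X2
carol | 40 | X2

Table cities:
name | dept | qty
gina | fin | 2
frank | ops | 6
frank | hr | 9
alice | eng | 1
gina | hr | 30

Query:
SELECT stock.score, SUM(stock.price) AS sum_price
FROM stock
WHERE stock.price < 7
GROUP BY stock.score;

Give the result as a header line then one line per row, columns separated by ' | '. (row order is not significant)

After WHERE (1 rows):
stock.price | stock.dept | stock.score
4 | hr | 4
After GROUP BY (1 rows):
stock.score | sum_price
4 | 4

== RESULT ==
stock.score | sum_price
4 | 4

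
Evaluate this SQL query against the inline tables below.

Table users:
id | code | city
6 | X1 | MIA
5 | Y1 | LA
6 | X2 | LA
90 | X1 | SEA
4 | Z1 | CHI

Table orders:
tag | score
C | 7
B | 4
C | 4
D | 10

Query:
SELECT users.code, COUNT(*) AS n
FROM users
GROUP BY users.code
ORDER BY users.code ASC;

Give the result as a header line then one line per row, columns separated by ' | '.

After GROUP BY (4 rows):
users.code | n
X1 | 2
Y1 | 1
X2 | 1
Z1 | 1
After ORDER BY (4 rows):
users.code | n
X1 | 2
X2 | 1
Y1 | 1
Z1 | 1

== RESULT ==
users.code | n
X1 | 2
X2 | 1
Y1 | 1
Z1 | 1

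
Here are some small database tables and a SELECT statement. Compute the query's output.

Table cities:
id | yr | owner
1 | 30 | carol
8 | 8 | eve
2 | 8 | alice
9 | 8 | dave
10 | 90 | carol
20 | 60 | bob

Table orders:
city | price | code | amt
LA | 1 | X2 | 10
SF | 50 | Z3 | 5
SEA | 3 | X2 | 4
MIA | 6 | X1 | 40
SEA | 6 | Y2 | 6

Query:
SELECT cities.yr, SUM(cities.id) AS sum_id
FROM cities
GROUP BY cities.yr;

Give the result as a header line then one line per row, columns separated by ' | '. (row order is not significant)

== RESULT ==
cities.yr | sum_id
30 | 1
8 | 19
90 | 10
60 | 20

Derivation:
After GROUP BY (4 rows):
cities.yr | sum_id
30 | 1
8 | 19
90 | 10
60 | 20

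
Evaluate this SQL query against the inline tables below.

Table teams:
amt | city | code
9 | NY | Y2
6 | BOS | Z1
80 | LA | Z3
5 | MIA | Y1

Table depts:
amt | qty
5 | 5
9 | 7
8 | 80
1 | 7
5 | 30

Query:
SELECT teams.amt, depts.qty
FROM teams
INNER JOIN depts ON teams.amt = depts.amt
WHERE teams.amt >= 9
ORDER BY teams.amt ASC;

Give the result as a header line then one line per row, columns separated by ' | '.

After JOIN depts (3 rows):
teams.amt | teams.city | teams.code | depts.amt | depts.qty
9 | NY | Y2 | 9 | 7
5 | MIA | Y1 | 5 | 5
5 | MIA | Y1 | 5 | 30
After WHERE (1 rows):
teams.amt | teams.city | teams.code | depts.amt | depts.qty
9 | NY | Y2 | 9 | 7
After SELECT (1 rows):
teams.amt | depts.qty
9 | 7
After ORDER BY (1 rows):
teams.amt | depts.qty
9 | 7

== RESULT ==
teams.amt | depts.qty
9 | 7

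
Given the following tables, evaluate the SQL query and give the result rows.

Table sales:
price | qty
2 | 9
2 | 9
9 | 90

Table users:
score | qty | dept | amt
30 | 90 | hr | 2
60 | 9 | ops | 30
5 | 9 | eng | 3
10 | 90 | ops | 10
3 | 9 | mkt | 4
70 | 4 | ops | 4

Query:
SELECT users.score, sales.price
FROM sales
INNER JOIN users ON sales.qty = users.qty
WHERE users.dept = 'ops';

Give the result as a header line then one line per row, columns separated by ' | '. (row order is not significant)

After JOIN users (8 rows):
sales.price | sales.qty | users.score | users.qty | users.dept | users.amt
2 | 9 | 60 | 9 | ops | 30
2 | 9 | 5 | 9 | eng | 3
2 | 9 | 3 | 9 | mkt | 4
2 | 9 | 60 | 9 | ops | 30
2 | 9 | 5 | 9 | eng | 3
2 | 9 | 3 | 9 | mkt | 4
9 | 90 | 30 | 90 | hr | 2
9 | 90 | 10 | 90 | ops | 10
After WHERE (3 rows):
sales.price | sales.qty | users.score | users.qty | users.dept | users.amt
2 | 9 | 60 | 9 | ops | 30
2 | 9 | 60 | 9 | ops | 30
9 | 90 | 10 | 90 | ops | 10
After SELECT (3 rows):
users.score | sales.price
60 | 2
60 | 2
10 | 9

== RESULT ==
users.score | sales.price
60 | 2
60 | 2
10 | 9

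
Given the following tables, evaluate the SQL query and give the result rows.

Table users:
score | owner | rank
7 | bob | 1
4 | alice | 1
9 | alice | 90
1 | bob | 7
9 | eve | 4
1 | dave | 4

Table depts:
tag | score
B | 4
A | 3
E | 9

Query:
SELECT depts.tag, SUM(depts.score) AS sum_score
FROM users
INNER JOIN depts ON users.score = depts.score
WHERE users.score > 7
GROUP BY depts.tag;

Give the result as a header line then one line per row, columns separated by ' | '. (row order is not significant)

After JOIN depts (3 rows):
users.score | users.owner | users.rank | depts.tag | depts.score
4 | alice | 1 | B | 4
9 | alice | 90 | E | 9
9 | eve | 4 | E | 9
After WHERE (2 rows):
users.score | users.owner | users.rank | depts.tag | depts.score
9 | alice | 90 | E | 9
9 | eve | 4 | E | 9
After GROUP BY (1 rows):
depts.tag | sum_score
E | 18

== RESULT ==
depts.tag | sum_score
E | 18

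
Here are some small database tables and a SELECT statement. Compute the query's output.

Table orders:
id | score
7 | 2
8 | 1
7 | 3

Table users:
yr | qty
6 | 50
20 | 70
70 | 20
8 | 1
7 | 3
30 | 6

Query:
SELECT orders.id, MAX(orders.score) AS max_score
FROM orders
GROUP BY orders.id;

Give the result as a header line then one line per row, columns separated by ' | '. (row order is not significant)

After GROUP BY (2 rows):
orders.id | max_score
7 | 3
8 | 1

== RESULT ==
orders.id | max_score
7 | 3
8 | 1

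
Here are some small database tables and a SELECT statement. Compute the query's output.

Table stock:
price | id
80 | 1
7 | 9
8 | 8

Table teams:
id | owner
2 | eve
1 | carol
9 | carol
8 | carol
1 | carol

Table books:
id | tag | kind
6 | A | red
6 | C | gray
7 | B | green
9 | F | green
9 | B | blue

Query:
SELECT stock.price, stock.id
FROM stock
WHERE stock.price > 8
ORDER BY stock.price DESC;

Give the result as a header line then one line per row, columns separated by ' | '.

== RESULT ==
stock.price | stock.id
80 | 1

Derivation:
After WHERE (1 rows):
stock.price | stock.id
80 | 1
After SELECT (1 rows):
stock.price | stock.id
80 | 1
After ORDER BY (1 rows):
stock.price | stock.id
80 | 1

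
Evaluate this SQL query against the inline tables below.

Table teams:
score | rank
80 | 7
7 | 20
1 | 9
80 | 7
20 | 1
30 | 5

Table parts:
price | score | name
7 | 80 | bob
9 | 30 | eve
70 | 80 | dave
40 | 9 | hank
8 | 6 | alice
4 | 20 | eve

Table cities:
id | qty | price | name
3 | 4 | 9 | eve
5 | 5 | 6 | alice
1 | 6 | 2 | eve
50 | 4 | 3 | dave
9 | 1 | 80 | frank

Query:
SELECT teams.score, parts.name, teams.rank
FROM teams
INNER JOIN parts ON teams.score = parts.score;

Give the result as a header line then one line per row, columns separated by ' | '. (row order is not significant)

== RESULT ==
teams.score | parts.name | teams.rank
80 | bob | 7
80 | dave | 7
80 | bob | 7
80 | dave | 7
20 | eve | 1
30 | eve | 5

Derivation:
After JOIN parts (6 rows):
teams.score | teams.rank | parts.price | parts.score | parts.name
80 | 7 | 7 | 80 | bob
80 | 7 | 70 | 80 | dave
80 | 7 | 7 | 80 | bob
80 | 7 | 70 | 80 | dave
20 | 1 | 4 | 20 | eve
30 | 5 | 9 | 30 | eve
After SELECT (6 rows):
teams.score | parts.name | teams.rank
80 | bob | 7
80 | dave | 7
80 | bob | 7
80 | dave | 7
20 | eve | 1
30 | eve | 5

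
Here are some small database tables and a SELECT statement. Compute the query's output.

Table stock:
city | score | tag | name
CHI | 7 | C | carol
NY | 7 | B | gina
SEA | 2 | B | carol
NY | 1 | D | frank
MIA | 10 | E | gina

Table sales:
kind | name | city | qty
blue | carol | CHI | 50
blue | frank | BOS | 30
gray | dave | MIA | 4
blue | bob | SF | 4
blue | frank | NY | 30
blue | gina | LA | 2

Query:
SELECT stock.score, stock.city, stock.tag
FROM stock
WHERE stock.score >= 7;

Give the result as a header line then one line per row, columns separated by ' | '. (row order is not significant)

== RESULT ==
stock.score | stock.city | stock.tag
7 | CHI | C
7 | NY | B
10 | MIA | E

Derivation:
After WHERE (3 rows):
stock.city | stock.score | stock.tag | stock.name
CHI | 7 | C | carol
NY | 7 | B | gina
MIA | 10 | E | gina
After SELECT (3 rows):
stock.score | stock.city | stock.tag
7 | CHI | C
7 | NY | B
10 | MIA | E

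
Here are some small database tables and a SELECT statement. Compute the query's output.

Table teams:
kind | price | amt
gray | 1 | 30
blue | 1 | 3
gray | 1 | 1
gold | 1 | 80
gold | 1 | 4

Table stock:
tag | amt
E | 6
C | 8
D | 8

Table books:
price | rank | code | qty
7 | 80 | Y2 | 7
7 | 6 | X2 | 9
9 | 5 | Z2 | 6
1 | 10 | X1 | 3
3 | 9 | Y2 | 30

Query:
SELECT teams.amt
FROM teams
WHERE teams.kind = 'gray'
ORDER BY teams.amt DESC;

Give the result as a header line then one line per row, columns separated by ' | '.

After WHERE (2 rows):
teams.kind | teams.price | teams.amt
gray | 1 | 30
gray | 1 | 1
After SELECT (2 rows):
teams.amt
30
1
After ORDER BY (2 rows):
teams.amt
30
1

== RESULT ==
teams.amt
30
1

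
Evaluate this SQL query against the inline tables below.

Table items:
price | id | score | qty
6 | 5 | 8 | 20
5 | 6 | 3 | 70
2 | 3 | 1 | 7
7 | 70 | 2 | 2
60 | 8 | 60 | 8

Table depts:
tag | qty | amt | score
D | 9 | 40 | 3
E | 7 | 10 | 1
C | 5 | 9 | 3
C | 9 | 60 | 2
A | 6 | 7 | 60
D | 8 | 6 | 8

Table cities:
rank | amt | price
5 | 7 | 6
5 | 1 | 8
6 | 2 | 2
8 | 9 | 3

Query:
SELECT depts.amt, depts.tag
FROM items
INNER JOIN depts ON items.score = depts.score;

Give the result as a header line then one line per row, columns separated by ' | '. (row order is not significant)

After JOIN depts (6 rows):
items.price | items.id | items.score | items.qty | depts.tag | depts.qty | depts.amt | depts.score
6 | 5 | 8 | 20 | D | 8 | 6 | 8
5 | 6 | 3 | 70 | D | 9 | 40 | 3
5 | 6 | 3 | 70 | C | 5 | 9 | 3
2 | 3 | 1 | 7 | E | 7 | 10 | 1
7 | 70 | 2 | 2 | C | 9 | 60 | 2
60 | 8 | 60 | 8 | A | 6 | 7 | 60
After SELECT (6 rows):
depts.amt | depts.tag
6 | D
40 | D
9 | C
10 | E
60 | C
7 | A

== RESULT ==
depts.amt | depts.tag
6 | D
40 | D
9 | C
10 | E
60 | C
7 | A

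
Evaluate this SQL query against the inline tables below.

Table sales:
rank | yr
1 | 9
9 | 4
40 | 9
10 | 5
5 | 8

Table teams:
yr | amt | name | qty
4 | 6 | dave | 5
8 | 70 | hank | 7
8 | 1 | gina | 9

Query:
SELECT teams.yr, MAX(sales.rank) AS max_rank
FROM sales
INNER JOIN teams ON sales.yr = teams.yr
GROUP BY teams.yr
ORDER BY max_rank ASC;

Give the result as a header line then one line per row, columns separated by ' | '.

== RESULT ==
teams.yr | max_rank
8 | 5
4 | 9

Derivation:
After JOIN teams (3 rows):
sales.rank | sales.yr | teams.yr | teams.amt | teams.name | teams.qty
9 | 4 | 4 | 6 | dave | 5
5 | 8 | 8 | 70 | hank | 7
5 | 8 | 8 | 1 | gina | 9
After GROUP BY (2 rows):
teams.yr | max_rank
4 | 9
8 | 5
After ORDER BY (2 rows):
teams.yr | max_rank
8 | 5
4 | 9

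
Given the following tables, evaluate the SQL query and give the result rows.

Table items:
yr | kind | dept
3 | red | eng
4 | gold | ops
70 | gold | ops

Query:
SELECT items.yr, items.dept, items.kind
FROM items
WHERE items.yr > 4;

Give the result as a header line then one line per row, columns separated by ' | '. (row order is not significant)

== RESULT ==
items.yr | items.dept | items.kind
70 | ops | gold

Derivation:
After WHERE (1 rows):
items.yr | items.kind | items.dept
70 | gold | ops
After SELECT (1 rows):
items.yr | items.dept | items.kind
70 | ops | gold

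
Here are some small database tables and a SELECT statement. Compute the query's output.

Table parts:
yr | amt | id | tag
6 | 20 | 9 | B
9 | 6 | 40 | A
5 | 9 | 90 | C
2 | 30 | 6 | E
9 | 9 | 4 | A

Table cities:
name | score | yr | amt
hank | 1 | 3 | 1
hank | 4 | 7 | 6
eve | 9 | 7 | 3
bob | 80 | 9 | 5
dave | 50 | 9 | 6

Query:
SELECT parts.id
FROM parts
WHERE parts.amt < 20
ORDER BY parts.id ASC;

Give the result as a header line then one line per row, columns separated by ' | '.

== RESULT ==
parts.id
4
40
90

Derivation:
After WHERE (3 rows):
parts.yr | parts.amt | parts.id | parts.tag
9 | 6 | 40 | A
5 | 9 | 90 | C
9 | 9 | 4 | A
After SELECT (3 rows):
parts.id
40
90
4
After ORDER BY (3 rows):
parts.id
4
40
90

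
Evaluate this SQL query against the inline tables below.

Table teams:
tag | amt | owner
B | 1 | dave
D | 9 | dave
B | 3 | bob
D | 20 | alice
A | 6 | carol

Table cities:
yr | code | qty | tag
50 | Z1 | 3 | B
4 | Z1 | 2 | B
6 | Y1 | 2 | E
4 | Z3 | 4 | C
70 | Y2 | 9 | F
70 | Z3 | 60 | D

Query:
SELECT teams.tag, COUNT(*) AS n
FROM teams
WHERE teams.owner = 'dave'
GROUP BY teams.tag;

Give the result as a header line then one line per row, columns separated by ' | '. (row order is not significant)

After WHERE (2 rows):
teams.tag | teams.amt | teams.owner
B | 1 | dave
D | 9 | dave
After GROUP BY (2 rows):
teams.tag | n
B | 1
D | 1

== RESULT ==
teams.tag | n
B | 1
D | 1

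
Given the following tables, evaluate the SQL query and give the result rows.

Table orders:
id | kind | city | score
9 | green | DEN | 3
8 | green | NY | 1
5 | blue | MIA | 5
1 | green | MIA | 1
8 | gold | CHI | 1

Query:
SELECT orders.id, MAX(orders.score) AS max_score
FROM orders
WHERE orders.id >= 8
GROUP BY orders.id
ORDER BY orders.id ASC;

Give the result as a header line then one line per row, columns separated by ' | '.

After WHERE (3 rows):
orders.id | orders.kind | orders.city | orders.score
9 | green | DEN | 3
8 | green | NY | 1
8 | gold | CHI | 1
After GROUP BY (2 rows):
orders.id | max_score
9 | 3
8 | 1
After ORDER BY (2 rows):
orders.id | max_score
8 | 1
9 | 3

== RESULT ==
orders.id | max_score
8 | 1
9 | 3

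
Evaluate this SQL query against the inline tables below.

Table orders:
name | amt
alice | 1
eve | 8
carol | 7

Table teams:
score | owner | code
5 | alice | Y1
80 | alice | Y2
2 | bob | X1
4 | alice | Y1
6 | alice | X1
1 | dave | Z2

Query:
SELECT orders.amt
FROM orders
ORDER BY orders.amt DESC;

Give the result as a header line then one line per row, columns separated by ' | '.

== RESULT ==
orders.amt
8
7
1

Derivation:
After SELECT (3 rows):
orders.amt
1
8
7
After ORDER BY (3 rows):
orders.amt
8
7
1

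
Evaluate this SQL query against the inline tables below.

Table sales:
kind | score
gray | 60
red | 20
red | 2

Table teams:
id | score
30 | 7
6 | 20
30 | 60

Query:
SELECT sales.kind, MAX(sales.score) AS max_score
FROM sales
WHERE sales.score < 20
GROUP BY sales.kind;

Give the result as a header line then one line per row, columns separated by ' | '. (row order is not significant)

== RESULT ==
sales.kind | max_score
red | 2

Derivation:
After WHERE (1 rows):
sales.kind | sales.score
red | 2
After GROUP BY (1 rows):
sales.kind | max_score
red | 2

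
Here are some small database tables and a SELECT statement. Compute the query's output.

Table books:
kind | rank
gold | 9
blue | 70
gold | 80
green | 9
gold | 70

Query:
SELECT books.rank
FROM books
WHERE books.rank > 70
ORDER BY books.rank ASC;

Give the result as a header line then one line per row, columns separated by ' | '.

After WHERE (1 rows):
books.kind | books.rank
gold | 80
After SELECT (1 rows):
books.rank
80
After ORDER BY (1 rows):
books.rank
80

== RESULT ==
books.rank
80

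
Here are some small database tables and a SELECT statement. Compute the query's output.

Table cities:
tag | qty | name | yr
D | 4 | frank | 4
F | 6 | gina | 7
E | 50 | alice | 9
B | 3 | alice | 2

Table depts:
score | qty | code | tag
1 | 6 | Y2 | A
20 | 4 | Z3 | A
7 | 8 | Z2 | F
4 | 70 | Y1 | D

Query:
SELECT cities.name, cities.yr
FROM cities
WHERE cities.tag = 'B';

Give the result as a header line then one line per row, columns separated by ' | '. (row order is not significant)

After WHERE (1 rows):
cities.tag | cities.qty | cities.name | cities.yr
B | 3 | alice | 2
After SELECT (1 rows):
cities.name | cities.yr
alice | 2

== RESULT ==
cities.name | cities.yr
alice | 2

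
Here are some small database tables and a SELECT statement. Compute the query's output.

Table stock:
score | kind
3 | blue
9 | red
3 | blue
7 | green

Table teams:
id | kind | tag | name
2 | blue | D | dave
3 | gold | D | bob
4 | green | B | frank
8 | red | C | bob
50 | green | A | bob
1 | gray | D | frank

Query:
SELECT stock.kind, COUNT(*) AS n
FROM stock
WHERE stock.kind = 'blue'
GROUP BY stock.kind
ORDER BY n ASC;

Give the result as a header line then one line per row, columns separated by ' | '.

After WHERE (2 rows):
stock.score | stock.kind
3 | blue
3 | blue
After GROUP BY (1 rows):
stock.kind | n
blue | 2
After ORDER BY (1 rows):
stock.kind | n
blue | 2

== RESULT ==
stock.kind | n
blue | 2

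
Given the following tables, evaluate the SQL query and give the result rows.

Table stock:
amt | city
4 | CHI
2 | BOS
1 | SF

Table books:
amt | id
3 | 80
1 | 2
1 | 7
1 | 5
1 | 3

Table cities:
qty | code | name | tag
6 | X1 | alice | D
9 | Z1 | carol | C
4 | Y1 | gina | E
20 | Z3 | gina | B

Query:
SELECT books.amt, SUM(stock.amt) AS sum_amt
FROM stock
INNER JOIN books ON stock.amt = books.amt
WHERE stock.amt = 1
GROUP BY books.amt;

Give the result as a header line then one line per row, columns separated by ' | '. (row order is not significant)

After JOIN books (4 rows):
stock.amt | stock.city | books.amt | books.id
1 | SF | 1 | 2
1 | SF | 1 | 7
1 | SF | 1 | 5
1 | SF | 1 | 3
After WHERE (4 rows):
stock.amt | stock.city | books.amt | books.id
1 | SF | 1 | 2
1 | SF | 1 | 7
1 | SF | 1 | 5
1 | SF | 1 | 3
After GROUP BY (1 rows):
books.amt | sum_amt
1 | 4

== RESULT ==
books.amt | sum_amt
1 | 4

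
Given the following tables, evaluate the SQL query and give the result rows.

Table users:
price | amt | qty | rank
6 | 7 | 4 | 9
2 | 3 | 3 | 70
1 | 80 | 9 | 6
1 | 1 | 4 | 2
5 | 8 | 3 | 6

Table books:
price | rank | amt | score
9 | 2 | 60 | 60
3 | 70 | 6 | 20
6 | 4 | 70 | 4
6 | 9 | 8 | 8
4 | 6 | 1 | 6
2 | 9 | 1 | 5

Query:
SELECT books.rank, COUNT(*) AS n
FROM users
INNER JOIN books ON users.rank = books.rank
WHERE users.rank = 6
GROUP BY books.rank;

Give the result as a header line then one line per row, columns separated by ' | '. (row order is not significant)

== RESULT ==
books.rank | n
6 | 2

Derivation:
After JOIN books (6 rows):
users.price | users.amt | users.qty | users.rank | books.price | books.rank | books.amt | books.score
6 | 7 | 4 | 9 | 6 | 9 | 8 | 8
6 | 7 | 4 | 9 | 2 | 9 | 1 | 5
2 | 3 | 3 | 70 | 3 | 70 | 6 | 20
1 | 80 | 9 | 6 | 4 | 6 | 1 | 6
1 | 1 | 4 | 2 | 9 | 2 | 60 | 60
5 | 8 | 3 | 6 | 4 | 6 | 1 | 6
After WHERE (2 rows):
users.price | users.amt | users.qty | users.rank | books.price | books.rank | books.amt | books.score
1 | 80 | 9 | 6 | 4 | 6 | 1 | 6
5 | 8 | 3 | 6 | 4 | 6 | 1 | 6
After GROUP BY (1 rows):
books.rank | n
6 | 2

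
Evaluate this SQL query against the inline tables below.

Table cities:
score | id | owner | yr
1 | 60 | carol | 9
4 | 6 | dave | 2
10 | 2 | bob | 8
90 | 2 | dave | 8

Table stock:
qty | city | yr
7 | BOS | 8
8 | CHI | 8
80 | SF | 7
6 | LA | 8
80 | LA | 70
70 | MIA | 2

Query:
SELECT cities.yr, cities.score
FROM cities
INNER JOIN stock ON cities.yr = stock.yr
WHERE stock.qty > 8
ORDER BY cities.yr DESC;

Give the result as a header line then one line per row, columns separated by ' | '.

== RESULT ==
cities.yr | cities.score
2 | 4

Derivation:
After JOIN stock (7 rows):
cities.score | cities.id | cities.owner | cities.yr | stock.qty | stock.city | stock.yr
4 | 6 | dave | 2 | 70 | MIA | 2
10 | 2 | bob | 8 | 7 | BOS | 8
10 | 2 | bob | 8 | 8 | CHI | 8
10 | 2 | bob | 8 | 6 | LA | 8
90 | 2 | dave | 8 | 7 | BOS | 8
90 | 2 | dave | 8 | 8 | CHI | 8
90 | 2 | dave | 8 | 6 | LA | 8
After WHERE (1 rows):
cities.score | cities.id | cities.owner | cities.yr | stock.qty | stock.city | stock.yr
4 | 6 | dave | 2 | 70 | MIA | 2
After SELECT (1 rows):
cities.yr | cities.score
2 | 4
After ORDER BY (1 rows):
cities.yr | cities.score
2 | 4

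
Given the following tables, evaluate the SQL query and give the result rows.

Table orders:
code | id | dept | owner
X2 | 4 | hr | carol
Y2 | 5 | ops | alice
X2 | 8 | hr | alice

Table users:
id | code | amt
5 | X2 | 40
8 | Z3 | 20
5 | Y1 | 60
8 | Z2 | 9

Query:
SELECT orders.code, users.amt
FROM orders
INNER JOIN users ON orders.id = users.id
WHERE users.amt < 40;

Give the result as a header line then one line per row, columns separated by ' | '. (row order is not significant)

After JOIN users (4 rows):
orders.code | orders.id | orders.dept | orders.owner | users.id | users.code | users.amt
Y2 | 5 | ops | alice | 5 | X2 | 40
Y2 | 5 | ops | alice | 5 | Y1 | 60
X2 | 8 | hr | alice | 8 | Z3 | 20
X2 | 8 | hr | alice | 8 | Z2 | 9
After WHERE (2 rows):
orders.code | orders.id | orders.dept | orders.owner | users.id | users.code | users.amt
X2 | 8 | hr | alice | 8 | Z3 | 20
X2 | 8 | hr | alice | 8 | Z2 | 9
After SELECT (2 rows):
orders.code | users.amt
X2 | 20
X2 | 9

== RESULT ==
orders.code | users.amt
X2 | 20
X2 | 9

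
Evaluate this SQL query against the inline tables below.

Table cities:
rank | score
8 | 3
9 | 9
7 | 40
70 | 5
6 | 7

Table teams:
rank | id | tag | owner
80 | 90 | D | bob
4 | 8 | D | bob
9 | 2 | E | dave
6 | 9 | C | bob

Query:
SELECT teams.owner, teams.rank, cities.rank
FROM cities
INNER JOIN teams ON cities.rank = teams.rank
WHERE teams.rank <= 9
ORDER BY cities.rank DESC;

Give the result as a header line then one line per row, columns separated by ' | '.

After JOIN teams (2 rows):
cities.rank | cities.score | teams.rank | teams.id | teams.tag | teams.owner
9 | 9 | 9 | 2 | E | dave
6 | 7 | 6 | 9 | C | bob
After WHERE (2 rows):
cities.rank | cities.score | teams.rank | teams.id | teams.tag | teams.owner
9 | 9 | 9 | 2 | E | dave
6 | 7 | 6 | 9 | C | bob
After SELECT (2 rows):
teams.owner | teams.rank | cities.rank
dave | 9 | 9
bob | 6 | 6
After ORDER BY (2 rows):
teams.owner | teams.rank | cities.rank
dave | 9 | 9
bob | 6 | 6

== RESULT ==
teams.owner | teams.rank | cities.rank
dave | 9 | 9
bob | 6 | 6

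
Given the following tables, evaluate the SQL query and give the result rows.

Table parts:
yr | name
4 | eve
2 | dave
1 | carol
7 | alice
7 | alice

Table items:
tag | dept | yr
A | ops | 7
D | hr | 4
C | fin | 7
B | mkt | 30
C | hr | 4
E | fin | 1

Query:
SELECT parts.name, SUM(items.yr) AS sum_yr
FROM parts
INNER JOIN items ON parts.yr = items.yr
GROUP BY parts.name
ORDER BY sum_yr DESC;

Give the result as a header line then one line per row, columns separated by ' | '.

After JOIN items (7 rows):
parts.yr | parts.name | items.tag | items.dept | items.yr
4 | eve | D | hr | 4
4 | eve | C | hr | 4
1 | carol | E | fin | 1
7 | alice | A | ops | 7
7 | alice | C | fin | 7
7 | alice | A | ops | 7
7 | alice | C | fin | 7
After GROUP BY (3 rows):
parts.name | sum_yr
eve | 8
carol | 1
alice | 28
After ORDER BY (3 rows):
parts.name | sum_yr
alice | 28
eve | 8
carol | 1

== RESULT ==
parts.name | sum_yr
alice | 28
eve | 8
carol | 1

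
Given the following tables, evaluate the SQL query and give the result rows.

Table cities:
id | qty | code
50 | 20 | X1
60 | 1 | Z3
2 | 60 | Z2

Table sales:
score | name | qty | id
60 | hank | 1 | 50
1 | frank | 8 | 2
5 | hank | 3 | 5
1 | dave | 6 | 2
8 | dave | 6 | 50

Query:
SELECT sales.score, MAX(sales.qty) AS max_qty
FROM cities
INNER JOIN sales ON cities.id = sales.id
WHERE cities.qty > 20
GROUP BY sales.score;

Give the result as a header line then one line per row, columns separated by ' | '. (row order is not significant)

After JOIN sales (4 rows):
cities.id | cities.qty | cities.code | sales.score | sales.name | sales.qty | sales.id
50 | 20 | X1 | 60 | hank | 1 | 50
50 | 20 | X1 | 8 | dave | 6 | 50
2 | 60 | Z2 | 1 | frank | 8 | 2
2 | 60 | Z2 | 1 | dave | 6 | 2
After WHERE (2 rows):
cities.id | cities.qty | cities.code | sales.score | sales.name | sales.qty | sales.id
2 | 60 | Z2 | 1 | frank | 8 | 2
2 | 60 | Z2 | 1 | dave | 6 | 2
After GROUP BY (1 rows):
sales.score | max_qty
1 | 8

== RESULT ==
sales.score | max_qty
1 | 8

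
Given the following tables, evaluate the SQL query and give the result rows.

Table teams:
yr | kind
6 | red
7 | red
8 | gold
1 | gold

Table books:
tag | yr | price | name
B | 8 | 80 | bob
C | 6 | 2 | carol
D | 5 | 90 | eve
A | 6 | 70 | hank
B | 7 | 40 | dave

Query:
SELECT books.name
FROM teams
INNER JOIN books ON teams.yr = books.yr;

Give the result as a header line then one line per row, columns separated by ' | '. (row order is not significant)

== RESULT ==
books.name
carol
hank
dave
bob

Derivation:
After JOIN books (4 rows):
teams.yr | teams.kind | books.tag | books.yr | books.price | books.name
6 | red | C | 6 | 2 | carol
6 | red | A | 6 | 70 | hank
7 | red | B | 7 | 40 | dave
8 | gold | B | 8 | 80 | bob
After SELECT (4 rows):
books.name
carol
hank
dave
bob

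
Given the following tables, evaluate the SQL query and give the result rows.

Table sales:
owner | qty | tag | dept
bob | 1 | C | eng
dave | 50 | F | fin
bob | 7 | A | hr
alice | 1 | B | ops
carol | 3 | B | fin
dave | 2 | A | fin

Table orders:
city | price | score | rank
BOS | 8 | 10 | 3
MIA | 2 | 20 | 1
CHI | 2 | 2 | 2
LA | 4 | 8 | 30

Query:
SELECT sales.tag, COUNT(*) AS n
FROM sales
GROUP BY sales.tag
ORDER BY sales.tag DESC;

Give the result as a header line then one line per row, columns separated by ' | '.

== RESULT ==
sales.tag | n
F | 1
C | 1
B | 2
A | 2

Derivation:
After GROUP BY (4 rows):
sales.tag | n
C | 1
F | 1
A | 2
B | 2
After ORDER BY (4 rows):
sales.tag | n
F | 1
C | 1
B | 2
A | 2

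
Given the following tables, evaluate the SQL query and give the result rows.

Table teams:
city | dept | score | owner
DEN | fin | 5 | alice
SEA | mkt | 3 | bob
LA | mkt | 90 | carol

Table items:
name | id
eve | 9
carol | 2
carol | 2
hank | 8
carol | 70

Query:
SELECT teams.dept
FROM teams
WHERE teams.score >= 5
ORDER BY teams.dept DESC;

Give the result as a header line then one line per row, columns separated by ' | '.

After WHERE (2 rows):
teams.city | teams.dept | teams.score | teams.owner
DEN | fin | 5 | alice
LA | mkt | 90 | carol
After SELECT (2 rows):
teams.dept
fin
mkt
After ORDER BY (2 rows):
teams.dept
mkt
fin

== RESULT ==
teams.dept
mkt
fin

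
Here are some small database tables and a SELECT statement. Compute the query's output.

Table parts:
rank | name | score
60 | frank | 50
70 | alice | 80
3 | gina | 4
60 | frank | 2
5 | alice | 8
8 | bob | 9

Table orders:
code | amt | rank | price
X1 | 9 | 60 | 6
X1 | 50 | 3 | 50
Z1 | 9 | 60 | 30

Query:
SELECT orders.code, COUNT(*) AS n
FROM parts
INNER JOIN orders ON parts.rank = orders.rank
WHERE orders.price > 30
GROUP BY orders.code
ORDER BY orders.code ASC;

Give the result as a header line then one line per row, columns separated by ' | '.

== RESULT ==
orders.code | n
X1 | 1

Derivation:
After JOIN orders (5 rows):
parts.rank | parts.name | parts.score | orders.code | orders.amt | orders.rank | orders.price
60 | frank | 50 | X1 | 9 | 60 | 6
60 | frank | 50 | Z1 | 9 | 60 | 30
3 | gina | 4 | X1 | 50 | 3 | 50
60 | frank | 2 | X1 | 9 | 60 | 6
60 | frank | 2 | Z1 | 9 | 60 | 30
After WHERE (1 rows):
parts.rank | parts.name | parts.score | orders.code | orders.amt | orders.rank | orders.price
3 | gina | 4 | X1 | 50 | 3 | 50
After GROUP BY (1 rows):
orders.code | n
X1 | 1
After ORDER BY (1 rows):
orders.code | n
X1 | 1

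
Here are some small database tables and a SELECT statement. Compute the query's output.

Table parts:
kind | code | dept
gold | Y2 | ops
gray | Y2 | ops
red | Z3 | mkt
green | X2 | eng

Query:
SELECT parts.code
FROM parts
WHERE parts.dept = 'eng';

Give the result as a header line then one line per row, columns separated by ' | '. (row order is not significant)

After WHERE (1 rows):
parts.kind | parts.code | parts.dept
green | X2 | eng
After SELECT (1 rows):
parts.code
X2

== RESULT ==
parts.code
X2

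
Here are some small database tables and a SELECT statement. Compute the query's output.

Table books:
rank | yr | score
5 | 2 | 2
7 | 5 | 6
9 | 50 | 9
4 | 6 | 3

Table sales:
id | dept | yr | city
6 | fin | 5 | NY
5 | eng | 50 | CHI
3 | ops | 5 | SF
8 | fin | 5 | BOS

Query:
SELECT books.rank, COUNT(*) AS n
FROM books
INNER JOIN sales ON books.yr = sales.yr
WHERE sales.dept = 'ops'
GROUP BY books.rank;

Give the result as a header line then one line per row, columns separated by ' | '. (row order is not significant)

After JOIN sales (4 rows):
books.rank | books.yr | books.score | sales.id | sales.dept | sales.yr | sales.city
7 | 5 | 6 | 6 | fin | 5 | NY
7 | 5 | 6 | 3 | ops | 5 | SF
7 | 5 | 6 | 8 | fin | 5 | BOS
9 | 50 | 9 | 5 | eng | 50 | CHI
After WHERE (1 rows):
books.rank | books.yr | books.score | sales.id | sales.dept | sales.yr | sales.city
7 | 5 | 6 | 3 | ops | 5 | SF
After GROUP BY (1 rows):
books.rank | n
7 | 1

== RESULT ==
books.rank | n
7 | 1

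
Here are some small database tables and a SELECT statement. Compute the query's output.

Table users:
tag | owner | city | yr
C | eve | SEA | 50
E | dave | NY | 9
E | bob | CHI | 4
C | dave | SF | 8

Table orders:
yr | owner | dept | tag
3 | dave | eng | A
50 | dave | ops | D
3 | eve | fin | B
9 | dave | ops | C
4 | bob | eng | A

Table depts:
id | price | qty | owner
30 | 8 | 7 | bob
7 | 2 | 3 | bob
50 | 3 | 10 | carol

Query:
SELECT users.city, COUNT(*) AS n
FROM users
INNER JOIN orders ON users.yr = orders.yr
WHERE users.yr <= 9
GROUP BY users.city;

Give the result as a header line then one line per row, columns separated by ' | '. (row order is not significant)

After JOIN orders (3 rows):
users.tag | users.owner | users.city | users.yr | orders.yr | orders.owner | orders.dept | orders.tag
C | eve | SEA | 50 | 50 | dave | ops | D
E | dave | NY | 9 | 9 | dave | ops | C
E | bob | CHI | 4 | 4 | bob | eng | A
After WHERE (2 rows):
users.tag | users.owner | users.city | users.yr | orders.yr | orders.owner | orders.dept | orders.tag
E | dave | NY | 9 | 9 | dave | ops | C
E | bob | CHI | 4 | 4 | bob | eng | A
After GROUP BY (2 rows):
users.city | n
NY | 1
CHI | 1

== RESULT ==
users.city | n
NY | 1
CHI | 1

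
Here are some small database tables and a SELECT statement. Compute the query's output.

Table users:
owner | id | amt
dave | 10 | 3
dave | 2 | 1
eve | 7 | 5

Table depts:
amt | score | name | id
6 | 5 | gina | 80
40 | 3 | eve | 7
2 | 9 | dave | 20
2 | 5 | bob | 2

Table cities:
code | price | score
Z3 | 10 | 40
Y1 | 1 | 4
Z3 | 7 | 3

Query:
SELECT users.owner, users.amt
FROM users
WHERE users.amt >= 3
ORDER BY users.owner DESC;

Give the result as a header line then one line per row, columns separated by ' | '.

After WHERE (2 rows):
users.owner | users.id | users.amt
dave | 10 | 3
eve | 7 | 5
After SELECT (2 rows):
users.owner | users.amt
dave | 3
eve | 5
After ORDER BY (2 rows):
users.owner | users.amt
eve | 5
dave | 3

== RESULT ==
users.owner | users.amt
eve | 5
dave | 3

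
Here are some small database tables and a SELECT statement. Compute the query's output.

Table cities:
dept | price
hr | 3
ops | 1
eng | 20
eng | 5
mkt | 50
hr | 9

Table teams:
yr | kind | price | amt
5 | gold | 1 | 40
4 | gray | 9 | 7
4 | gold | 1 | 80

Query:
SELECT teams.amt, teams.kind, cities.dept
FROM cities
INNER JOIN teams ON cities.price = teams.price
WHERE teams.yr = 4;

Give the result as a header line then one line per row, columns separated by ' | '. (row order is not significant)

After JOIN teams (3 rows):
cities.dept | cities.price | teams.yr | teams.kind | teams.price | teams.amt
ops | 1 | 5 | gold | 1 | 40
ops | 1 | 4 | gold | 1 | 80
hr | 9 | 4 | gray | 9 | 7
After WHERE (2 rows):
cities.dept | cities.price | teams.yr | teams.kind | teams.price | teams.amt
ops | 1 | 4 | gold | 1 | 80
hr | 9 | 4 | gray | 9 | 7
After SELECT (2 rows):
teams.amt | teams.kind | cities.dept
80 | gold | ops
7 | gray | hr

== RESULT ==
teams.amt | teams.kind | cities.dept
80 | gold | ops
7 | gray | hr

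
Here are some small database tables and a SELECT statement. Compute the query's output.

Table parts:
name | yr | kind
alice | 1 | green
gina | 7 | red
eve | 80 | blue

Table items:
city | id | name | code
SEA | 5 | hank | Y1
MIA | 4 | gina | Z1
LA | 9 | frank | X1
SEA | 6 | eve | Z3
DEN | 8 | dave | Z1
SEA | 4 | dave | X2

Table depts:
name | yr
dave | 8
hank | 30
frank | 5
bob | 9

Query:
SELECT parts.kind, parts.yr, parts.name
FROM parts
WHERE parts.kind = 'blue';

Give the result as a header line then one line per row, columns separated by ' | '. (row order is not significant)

After WHERE (1 rows):
parts.name | parts.yr | parts.kind
eve | 80 | blue
After SELECT (1 rows):
parts.kind | parts.yr | parts.name
blue | 80 | eve

== RESULT ==
parts.kind | parts.yr | parts.name
blue | 80 | eve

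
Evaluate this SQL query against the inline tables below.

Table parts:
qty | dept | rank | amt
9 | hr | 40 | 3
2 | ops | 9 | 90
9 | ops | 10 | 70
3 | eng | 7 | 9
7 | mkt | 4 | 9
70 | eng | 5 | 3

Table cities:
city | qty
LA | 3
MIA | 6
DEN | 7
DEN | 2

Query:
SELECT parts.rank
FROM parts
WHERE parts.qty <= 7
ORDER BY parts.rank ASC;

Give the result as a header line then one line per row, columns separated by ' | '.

== RESULT ==
parts.rank
4
7
9

Derivation:
After WHERE (3 rows):
parts.qty | parts.dept | parts.rank | parts.amt
2 | ops | 9 | 90
3 | eng | 7 | 9
7 | mkt | 4 | 9
After SELECT (3 rows):
parts.rank
9
7
4
After ORDER BY (3 rows):
parts.rank
4
7
9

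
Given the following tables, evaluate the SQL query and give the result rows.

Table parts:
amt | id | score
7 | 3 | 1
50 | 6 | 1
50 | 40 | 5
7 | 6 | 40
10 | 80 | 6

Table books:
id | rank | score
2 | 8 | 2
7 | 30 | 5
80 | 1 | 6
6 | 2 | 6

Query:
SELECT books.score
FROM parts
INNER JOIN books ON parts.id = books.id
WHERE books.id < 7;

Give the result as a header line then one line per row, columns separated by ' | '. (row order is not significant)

After JOIN books (3 rows):
parts.amt | parts.id | parts.score | books.id | books.rank | books.score
50 | 6 | 1 | 6 | 2 | 6
7 | 6 | 40 | 6 | 2 | 6
10 | 80 | 6 | 80 | 1 | 6
After WHERE (2 rows):
parts.amt | parts.id | parts.score | books.id | books.rank | books.score
50 | 6 | 1 | 6 | 2 | 6
7 | 6 | 40 | 6 | 2 | 6
After SELECT (2 rows):
books.score
6
6

== RESULT ==
books.score
6
6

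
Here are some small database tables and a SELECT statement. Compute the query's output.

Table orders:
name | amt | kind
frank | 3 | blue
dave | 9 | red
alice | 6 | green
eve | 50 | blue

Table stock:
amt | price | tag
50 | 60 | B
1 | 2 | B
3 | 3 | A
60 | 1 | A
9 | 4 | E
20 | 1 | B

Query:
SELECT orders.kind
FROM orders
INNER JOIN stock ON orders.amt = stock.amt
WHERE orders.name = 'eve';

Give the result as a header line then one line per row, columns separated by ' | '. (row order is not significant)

After JOIN stock (3 rows):
orders.name | orders.amt | orders.kind | stock.amt | stock.price | stock.tag
frank | 3 | blue | 3 | 3 | A
dave | 9 | red | 9 | 4 | E
eve | 50 | blue | 50 | 60 | B
After WHERE (1 rows):
orders.name | orders.amt | orders.kind | stock.amt | stock.price | stock.tag
eve | 50 | blue | 50 | 60 | B
After SELECT (1 rows):
orders.kind
blue

== RESULT ==
orders.kind
blue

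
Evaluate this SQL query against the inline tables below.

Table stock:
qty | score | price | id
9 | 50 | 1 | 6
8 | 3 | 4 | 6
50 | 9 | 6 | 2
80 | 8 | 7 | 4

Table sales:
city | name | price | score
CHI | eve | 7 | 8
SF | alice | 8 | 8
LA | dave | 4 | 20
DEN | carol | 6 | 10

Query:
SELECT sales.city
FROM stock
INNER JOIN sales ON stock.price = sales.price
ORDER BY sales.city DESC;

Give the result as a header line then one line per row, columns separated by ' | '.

After JOIN sales (3 rows):
stock.qty | stock.score | stock.price | stock.id | sales.city | sales.name | sales.price | sales.score
8 | 3 | 4 | 6 | LA | dave | 4 | 20
50 | 9 | 6 | 2 | DEN | carol | 6 | 10
80 | 8 | 7 | 4 | CHI | eve | 7 | 8
After SELECT (3 rows):
sales.city
LA
DEN
CHI
After ORDER BY (3 rows):
sales.city
LA
DEN
CHI

== RESULT ==
sales.city
LA
DEN
CHI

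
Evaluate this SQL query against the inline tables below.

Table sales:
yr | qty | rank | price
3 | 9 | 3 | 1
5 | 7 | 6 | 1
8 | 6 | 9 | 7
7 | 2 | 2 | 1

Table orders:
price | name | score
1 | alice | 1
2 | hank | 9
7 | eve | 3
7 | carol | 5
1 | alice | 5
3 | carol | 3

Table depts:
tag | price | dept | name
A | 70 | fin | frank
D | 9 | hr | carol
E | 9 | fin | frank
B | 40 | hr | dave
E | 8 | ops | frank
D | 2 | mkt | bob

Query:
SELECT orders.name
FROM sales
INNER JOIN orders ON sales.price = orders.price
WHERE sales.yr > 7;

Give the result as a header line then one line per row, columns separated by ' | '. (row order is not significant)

== RESULT ==
orders.name
eve
carol

Derivation:
After JOIN orders (8 rows):
sales.yr | sales.qty | sales.rank | sales.price | orders.price | orders.name | orders.score
3 | 9 | 3 | 1 | 1 | alice | 1
3 | 9 | 3 | 1 | 1 | alice | 5
5 | 7 | 6 | 1 | 1 | alice | 1
5 | 7 | 6 | 1 | 1 | alice | 5
8 | 6 | 9 | 7 | 7 | eve | 3
8 | 6 | 9 | 7 | 7 | carol | 5
7 | 2 | 2 | 1 | 1 | alice | 1
7 | 2 | 2 | 1 | 1 | alice | 5
After WHERE (2 rows):
sales.yr | sales.qty | sales.rank | sales.price | orders.price | orders.name | orders.score
8 | 6 | 9 | 7 | 7 | eve | 3
8 | 6 | 9 | 7 | 7 | carol | 5
After SELECT (2 rows):
orders.name
eve
carol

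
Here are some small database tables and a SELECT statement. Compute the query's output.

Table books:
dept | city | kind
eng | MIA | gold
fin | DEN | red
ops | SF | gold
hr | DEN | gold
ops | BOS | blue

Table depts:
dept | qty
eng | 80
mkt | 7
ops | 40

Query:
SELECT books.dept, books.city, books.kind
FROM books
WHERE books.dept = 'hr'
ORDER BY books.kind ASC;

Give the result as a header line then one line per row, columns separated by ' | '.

== RESULT ==
books.dept | books.city | books.kind
hr | DEN | gold

Derivation:
After WHERE (1 rows):
books.dept | books.city | books.kind
hr | DEN | gold
After SELECT (1 rows):
books.dept | books.city | books.kind
hr | DEN | gold
After ORDER BY (1 rows):
books.dept | books.city | books.kind
hr | DEN | gold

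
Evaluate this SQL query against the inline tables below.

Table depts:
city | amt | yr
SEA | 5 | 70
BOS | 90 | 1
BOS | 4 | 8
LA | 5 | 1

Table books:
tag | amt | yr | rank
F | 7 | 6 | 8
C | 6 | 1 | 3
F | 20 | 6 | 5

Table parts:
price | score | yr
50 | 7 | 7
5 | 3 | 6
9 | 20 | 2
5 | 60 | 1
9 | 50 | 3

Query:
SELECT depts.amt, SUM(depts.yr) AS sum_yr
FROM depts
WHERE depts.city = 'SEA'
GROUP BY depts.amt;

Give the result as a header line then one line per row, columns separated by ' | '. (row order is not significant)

== RESULT ==
depts.amt | sum_yr
5 | 70

Derivation:
After WHERE (1 rows):
depts.city | depts.amt | depts.yr
SEA | 5 | 70
After GROUP BY (1 rows):
depts.amt | sum_yr
5 | 70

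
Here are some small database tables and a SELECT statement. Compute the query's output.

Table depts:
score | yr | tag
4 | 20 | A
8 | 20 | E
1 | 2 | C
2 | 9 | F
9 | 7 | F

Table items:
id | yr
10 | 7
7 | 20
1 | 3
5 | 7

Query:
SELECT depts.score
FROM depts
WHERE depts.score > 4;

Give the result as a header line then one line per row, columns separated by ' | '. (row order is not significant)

== RESULT ==
depts.score
8
9

Derivation:
After WHERE (2 rows):
depts.score | depts.yr | depts.tag
8 | 20 | E
9 | 7 | F
After SELECT (2 rows):
depts.score
8
9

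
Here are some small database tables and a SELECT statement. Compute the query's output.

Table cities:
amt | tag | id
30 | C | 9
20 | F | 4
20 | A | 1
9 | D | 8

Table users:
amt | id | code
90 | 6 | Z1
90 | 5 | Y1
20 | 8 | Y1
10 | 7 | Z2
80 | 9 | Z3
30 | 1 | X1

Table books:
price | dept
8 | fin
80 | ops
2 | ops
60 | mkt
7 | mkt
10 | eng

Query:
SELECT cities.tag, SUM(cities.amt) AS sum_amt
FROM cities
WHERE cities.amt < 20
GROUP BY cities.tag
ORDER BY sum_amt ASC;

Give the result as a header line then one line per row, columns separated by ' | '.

== RESULT ==
cities.tag | sum_amt
D | 9

Derivation:
After WHERE (1 rows):
cities.amt | cities.tag | cities.id
9 | D | 8
After GROUP BY (1 rows):
cities.tag | sum_amt
D | 9
After ORDER BY (1 rows):
cities.tag | sum_amt
D | 9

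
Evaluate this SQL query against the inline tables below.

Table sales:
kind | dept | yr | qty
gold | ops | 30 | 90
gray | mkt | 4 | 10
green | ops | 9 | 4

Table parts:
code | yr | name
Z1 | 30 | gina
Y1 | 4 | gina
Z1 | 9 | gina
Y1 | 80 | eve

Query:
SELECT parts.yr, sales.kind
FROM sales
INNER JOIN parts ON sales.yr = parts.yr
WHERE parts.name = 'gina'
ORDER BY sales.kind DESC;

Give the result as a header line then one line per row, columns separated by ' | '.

== RESULT ==
parts.yr | sales.kind
9 | green
4 | gray
30 | gold

Derivation:
After JOIN parts (3 rows):
sales.kind | sales.dept | sales.yr | sales.qty | parts.code | parts.yr | parts.name
gold | ops | 30 | 90 | Z1 | 30 | gina
gray | mkt | 4 | 10 | Y1 | 4 | gina
green | ops | 9 | 4 | Z1 | 9 | gina
After WHERE (3 rows):
sales.kind | sales.dept | sales.yr | sales.qty | parts.code | parts.yr | parts.name
gold | ops | 30 | 90 | Z1 | 30 | gina
gray | mkt | 4 | 10 | Y1 | 4 | gina
green | ops | 9 | 4 | Z1 | 9 | gina
After SELECT (3 rows):
parts.yr | sales.kind
30 | gold
4 | gray
9 | green
After ORDER BY (3 rows):
parts.yr | sales.kind
9 | green
4 | gray
30 | gold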